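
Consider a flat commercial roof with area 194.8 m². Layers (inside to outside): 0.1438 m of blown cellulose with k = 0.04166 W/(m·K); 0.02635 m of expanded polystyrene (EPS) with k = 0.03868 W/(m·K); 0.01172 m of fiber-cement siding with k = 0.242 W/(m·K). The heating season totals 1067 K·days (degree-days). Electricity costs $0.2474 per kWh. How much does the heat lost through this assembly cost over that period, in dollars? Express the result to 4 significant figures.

295.1 dollars

0.1438/0.04166 = 3.4518
0.02635/0.03868 = 0.68123
0.01172/0.242 = 0.04843
R_total = 3.4518 + 0.68123 + 0.04843 = 4.1814 m²·K/W
E = A × HDD × 24 / R / 1000 = 194.8 × 1067 × 24 / 4.1814 / 1000 = 1193 kWh
Cost = 1193 × 0.2474 = $295.15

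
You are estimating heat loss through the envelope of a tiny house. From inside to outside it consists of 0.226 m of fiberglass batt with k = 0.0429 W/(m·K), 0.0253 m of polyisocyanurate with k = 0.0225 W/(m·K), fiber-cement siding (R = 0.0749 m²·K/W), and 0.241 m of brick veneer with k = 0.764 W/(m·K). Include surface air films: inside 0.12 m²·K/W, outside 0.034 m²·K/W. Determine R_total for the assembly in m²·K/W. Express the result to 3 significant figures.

6.94 m²·K/W

0.226/0.0429 = 5.268
0.0253/0.0225 = 1.124
0.241/0.764 = 0.3154
R_total = 0.12 + 5.268 + 1.124 + 0.0749 + 0.3154 + 0.034 = 6.937 m²·K/W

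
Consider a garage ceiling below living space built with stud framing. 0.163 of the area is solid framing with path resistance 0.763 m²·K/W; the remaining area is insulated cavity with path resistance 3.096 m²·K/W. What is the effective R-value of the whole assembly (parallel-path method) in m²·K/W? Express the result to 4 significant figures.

U_eff = 0.837/3.096 + 0.163/0.763 = 0.27035 + 0.21363 = 0.48398
R_eff = 1/U_eff = 2.0662 m²·K/W

2.066 m²·K/W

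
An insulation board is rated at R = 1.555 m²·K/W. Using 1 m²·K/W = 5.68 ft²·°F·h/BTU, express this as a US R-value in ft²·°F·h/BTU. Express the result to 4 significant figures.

R_US = 1.555 × 5.68 = 8.8324

8.832 ft²·°F·h/BTU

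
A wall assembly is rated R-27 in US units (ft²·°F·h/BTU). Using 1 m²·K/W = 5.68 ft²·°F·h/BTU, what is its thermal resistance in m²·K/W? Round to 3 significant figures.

4.75 m²·K/W

R_SI = 27/5.68 = 4.754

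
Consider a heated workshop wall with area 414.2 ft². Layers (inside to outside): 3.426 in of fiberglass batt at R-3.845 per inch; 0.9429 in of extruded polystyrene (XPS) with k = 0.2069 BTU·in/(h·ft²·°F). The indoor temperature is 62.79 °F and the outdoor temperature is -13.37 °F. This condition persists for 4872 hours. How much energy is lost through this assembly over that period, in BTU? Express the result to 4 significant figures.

3.426 × 3.845 = 13.173
0.9429/0.2069 = 4.5573
R_total = 13.173 + 4.5573 = 17.73 ft²·°F·h/BTU
Q = 414.2 × (62.79 − (-13.37)) / 17.73 = 1779.2 BTU/h
E = 1779.2 × 4872 = 8668200 BTU

8668000 BTU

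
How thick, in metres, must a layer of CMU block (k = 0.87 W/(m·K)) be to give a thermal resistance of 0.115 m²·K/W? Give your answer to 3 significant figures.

L = R·k = 0.115 × 0.87 = 0.1001 m

0.100 m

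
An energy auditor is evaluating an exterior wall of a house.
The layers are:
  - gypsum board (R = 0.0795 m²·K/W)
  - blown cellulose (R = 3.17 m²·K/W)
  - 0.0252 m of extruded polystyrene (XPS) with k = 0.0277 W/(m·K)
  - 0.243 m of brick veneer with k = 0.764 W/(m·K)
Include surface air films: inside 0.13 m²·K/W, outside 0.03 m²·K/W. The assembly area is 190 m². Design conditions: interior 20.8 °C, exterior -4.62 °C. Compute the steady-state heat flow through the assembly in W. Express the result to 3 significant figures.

1040 W

0.0252/0.0277 = 0.9097
0.243/0.764 = 0.3181
R_total = 0.13 + 0.0795 + 3.17 + 0.9097 + 0.3181 + 0.03 = 4.637 m²·K/W
Q = A·ΔT/R = 190 × (20.8 − (-4.62)) / 4.637 = 1042 W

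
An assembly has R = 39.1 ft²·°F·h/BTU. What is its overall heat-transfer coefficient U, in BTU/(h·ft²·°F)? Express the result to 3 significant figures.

U = 1/R = 1/39.1 = 0.02558

0.0256 BTU/(h·ft²·°F)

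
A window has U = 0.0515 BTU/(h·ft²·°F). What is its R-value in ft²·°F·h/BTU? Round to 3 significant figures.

R = 1/U = 1/0.0515 = 19.42

19.4 ft²·°F·h/BTU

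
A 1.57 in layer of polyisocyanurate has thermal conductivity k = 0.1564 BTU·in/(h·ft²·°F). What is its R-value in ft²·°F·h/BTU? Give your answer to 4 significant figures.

R = L/k = 1.57/0.1564 = 10.038 ft²·°F·h/BTU

10.04 ft²·°F·h/BTU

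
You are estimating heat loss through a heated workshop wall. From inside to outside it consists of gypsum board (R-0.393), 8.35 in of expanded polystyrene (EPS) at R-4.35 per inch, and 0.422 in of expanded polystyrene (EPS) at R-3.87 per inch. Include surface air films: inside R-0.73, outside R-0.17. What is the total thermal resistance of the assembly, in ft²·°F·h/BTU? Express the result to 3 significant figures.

8.35 × 4.35 = 36.32
0.422 × 3.87 = 1.633
R_total = 0.73 + 0.393 + 36.32 + 1.633 + 0.17 = 39.25 ft²·°F·h/BTU

39.2 ft²·°F·h/BTU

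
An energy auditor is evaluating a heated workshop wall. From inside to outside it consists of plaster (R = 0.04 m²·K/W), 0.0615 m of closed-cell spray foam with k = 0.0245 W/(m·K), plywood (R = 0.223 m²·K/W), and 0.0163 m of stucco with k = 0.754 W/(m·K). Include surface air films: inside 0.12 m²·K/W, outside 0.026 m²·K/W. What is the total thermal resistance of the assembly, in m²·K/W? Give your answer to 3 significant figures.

2.94 m²·K/W

0.0615/0.0245 = 2.51
0.0163/0.754 = 0.02162
R_total = 0.12 + 0.04 + 2.51 + 0.223 + 0.02162 + 0.026 = 2.941 m²·K/W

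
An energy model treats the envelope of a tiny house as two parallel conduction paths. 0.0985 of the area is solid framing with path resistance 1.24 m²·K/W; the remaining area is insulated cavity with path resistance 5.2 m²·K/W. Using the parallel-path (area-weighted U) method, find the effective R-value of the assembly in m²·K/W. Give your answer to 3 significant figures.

3.96 m²·K/W

U_eff = 0.9015/5.2 + 0.0985/1.24 = 0.1734 + 0.07944 = 0.2528
R_eff = 1/U_eff = 3.956 m²·K/W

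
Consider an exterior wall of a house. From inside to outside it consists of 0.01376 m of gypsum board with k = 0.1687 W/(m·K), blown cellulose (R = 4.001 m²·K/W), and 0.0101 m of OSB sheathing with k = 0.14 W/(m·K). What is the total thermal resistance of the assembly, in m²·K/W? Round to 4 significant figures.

4.155 m²·K/W

0.01376/0.1687 = 0.081565
0.0101/0.14 = 0.072143
R_total = 0.081565 + 4.001 + 0.072143 = 4.1547 m²·K/W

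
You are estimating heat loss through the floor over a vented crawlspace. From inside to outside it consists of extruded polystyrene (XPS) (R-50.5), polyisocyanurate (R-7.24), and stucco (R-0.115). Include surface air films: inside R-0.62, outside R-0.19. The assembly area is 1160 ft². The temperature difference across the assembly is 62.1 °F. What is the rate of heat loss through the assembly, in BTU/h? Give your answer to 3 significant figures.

1230 BTU/h

R_total = 0.62 + 50.5 + 7.24 + 0.115 + 0.19 = 58.66 ft²·°F·h/BTU
Q = A·ΔT/R = 1160 × 62.1 / 58.66 = 1228 BTU/h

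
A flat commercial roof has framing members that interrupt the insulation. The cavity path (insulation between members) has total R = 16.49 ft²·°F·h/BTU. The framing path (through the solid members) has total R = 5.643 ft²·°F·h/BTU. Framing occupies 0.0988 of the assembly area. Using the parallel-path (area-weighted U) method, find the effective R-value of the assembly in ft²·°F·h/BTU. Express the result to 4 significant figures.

U_eff = 0.9012/16.49 + 0.0988/5.643 = 0.054651 + 0.017508 = 0.07216
R_eff = 1/U_eff = 13.858 ft²·°F·h/BTU

13.86 ft²·°F·h/BTU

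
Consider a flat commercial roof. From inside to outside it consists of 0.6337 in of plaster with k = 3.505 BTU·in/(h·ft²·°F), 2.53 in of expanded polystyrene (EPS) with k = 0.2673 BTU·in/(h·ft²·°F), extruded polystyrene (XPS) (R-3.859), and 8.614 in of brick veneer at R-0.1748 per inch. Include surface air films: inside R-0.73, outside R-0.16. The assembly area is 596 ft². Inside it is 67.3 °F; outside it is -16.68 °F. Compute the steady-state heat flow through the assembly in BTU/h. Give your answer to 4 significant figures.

3148 BTU/h

0.6337/3.505 = 0.1808
2.53/0.2673 = 9.465
8.614 × 0.1748 = 1.5057
R_total = 0.73 + 0.1808 + 9.465 + 3.859 + 1.5057 + 0.16 = 15.901 ft²·°F·h/BTU
Q = A·ΔT/R = 596 × (67.3 − (-16.68)) / 15.901 = 3147.8 BTU/h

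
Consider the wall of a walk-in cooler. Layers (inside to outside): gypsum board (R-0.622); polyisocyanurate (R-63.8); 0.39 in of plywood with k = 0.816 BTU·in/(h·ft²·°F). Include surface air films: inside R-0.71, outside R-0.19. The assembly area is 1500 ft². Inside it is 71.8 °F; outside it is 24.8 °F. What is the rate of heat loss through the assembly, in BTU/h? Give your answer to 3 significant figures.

1070 BTU/h

0.39/0.816 = 0.4779
R_total = 0.71 + 0.622 + 63.8 + 0.4779 + 0.19 = 65.8 ft²·°F·h/BTU
Q = A·ΔT/R = 1500 × (71.8 − 24.8) / 65.8 = 1071 BTU/h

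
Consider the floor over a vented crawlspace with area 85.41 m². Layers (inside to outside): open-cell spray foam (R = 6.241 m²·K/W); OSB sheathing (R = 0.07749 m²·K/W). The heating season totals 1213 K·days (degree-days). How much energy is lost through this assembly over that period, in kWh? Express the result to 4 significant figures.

R_total = 6.241 + 0.07749 = 6.3185 m²·K/W
E = A × HDD × 24 / R / 1000 = 85.41 × 1213 × 24 / 6.3185 / 1000 = 393.52 kWh

393.5 kWh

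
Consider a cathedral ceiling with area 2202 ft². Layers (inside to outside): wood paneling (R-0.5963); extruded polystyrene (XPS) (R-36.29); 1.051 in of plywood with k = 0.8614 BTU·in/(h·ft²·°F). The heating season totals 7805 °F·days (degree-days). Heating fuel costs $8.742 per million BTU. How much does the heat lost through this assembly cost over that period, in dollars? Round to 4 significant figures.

1.051/0.8614 = 1.2201
R_total = 0.5963 + 36.29 + 1.2201 = 38.106 ft²·°F·h/BTU
E = A × HDD × 24 / R = 2202 × 7805 × 24 / 38.106 = 10824000 BTU
Cost = 10824000/10⁶ × 8.742 = $94.627

94.63 dollars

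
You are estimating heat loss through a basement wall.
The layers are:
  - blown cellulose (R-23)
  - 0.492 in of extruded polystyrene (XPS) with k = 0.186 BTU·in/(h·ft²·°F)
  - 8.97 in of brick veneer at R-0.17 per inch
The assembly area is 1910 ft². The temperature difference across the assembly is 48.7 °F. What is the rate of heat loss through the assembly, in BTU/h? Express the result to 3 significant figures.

0.492/0.186 = 2.645
8.97 × 0.17 = 1.525
R_total = 23 + 2.645 + 1.525 = 27.17 ft²·°F·h/BTU
Q = A·ΔT/R = 1910 × 48.7 / 27.17 = 3424 BTU/h

3420 BTU/h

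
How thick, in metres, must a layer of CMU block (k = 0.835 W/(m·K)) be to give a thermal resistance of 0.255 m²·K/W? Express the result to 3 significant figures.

L = R·k = 0.255 × 0.835 = 0.2129 m

0.213 m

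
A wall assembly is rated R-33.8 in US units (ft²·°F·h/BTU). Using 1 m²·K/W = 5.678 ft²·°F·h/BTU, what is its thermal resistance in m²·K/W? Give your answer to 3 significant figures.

R_SI = 33.8/5.678 = 5.953

5.95 m²·K/W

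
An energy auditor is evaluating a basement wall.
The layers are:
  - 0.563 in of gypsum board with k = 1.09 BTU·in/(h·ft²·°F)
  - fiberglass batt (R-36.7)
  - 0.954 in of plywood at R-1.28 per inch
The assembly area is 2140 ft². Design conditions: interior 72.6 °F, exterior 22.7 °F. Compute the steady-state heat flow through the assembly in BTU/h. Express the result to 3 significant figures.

2780 BTU/h

0.563/1.09 = 0.5165
0.954 × 1.28 = 1.221
R_total = 0.5165 + 36.7 + 1.221 = 38.44 ft²·°F·h/BTU
Q = A·ΔT/R = 2140 × (72.6 − 22.7) / 38.44 = 2778 BTU/h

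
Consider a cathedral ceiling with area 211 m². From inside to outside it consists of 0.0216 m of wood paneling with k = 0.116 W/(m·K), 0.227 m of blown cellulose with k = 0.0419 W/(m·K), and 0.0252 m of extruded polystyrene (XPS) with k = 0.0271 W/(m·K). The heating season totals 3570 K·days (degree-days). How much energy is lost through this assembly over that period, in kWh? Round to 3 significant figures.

0.0216/0.116 = 0.1862
0.227/0.0419 = 5.418
0.0252/0.0271 = 0.9299
R_total = 0.1862 + 5.418 + 0.9299 = 6.534 m²·K/W
E = A × HDD × 24 / R / 1000 = 211 × 3570 × 24 / 6.534 / 1000 = 2767 kWh

2770 kWh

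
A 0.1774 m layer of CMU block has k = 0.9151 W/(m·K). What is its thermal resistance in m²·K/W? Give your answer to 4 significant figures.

0.1939 m²·K/W

R = L/k = 0.1774/0.9151 = 0.19386 m²·K/W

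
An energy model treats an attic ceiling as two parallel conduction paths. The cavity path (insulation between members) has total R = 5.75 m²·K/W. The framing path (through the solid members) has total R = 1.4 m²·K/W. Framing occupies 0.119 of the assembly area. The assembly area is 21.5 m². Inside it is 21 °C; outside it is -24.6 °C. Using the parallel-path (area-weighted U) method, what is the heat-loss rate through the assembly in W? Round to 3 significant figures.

U_eff = 0.881/5.75 + 0.119/1.4 = 0.1532 + 0.085 = 0.2382
R_eff = 1/U_eff = 4.198 m²·K/W
Q = 21.5 × (21 − (-24.6)) / 4.198 = 233.5 W

234 W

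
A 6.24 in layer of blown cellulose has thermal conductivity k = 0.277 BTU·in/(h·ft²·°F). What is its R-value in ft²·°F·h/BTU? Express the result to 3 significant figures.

R = L/k = 6.24/0.277 = 22.53 ft²·°F·h/BTU

22.5 ft²·°F·h/BTU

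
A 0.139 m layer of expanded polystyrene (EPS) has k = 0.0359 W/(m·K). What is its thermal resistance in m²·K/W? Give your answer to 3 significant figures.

3.87 m²·K/W

R = L/k = 0.139/0.0359 = 3.872 m²·K/W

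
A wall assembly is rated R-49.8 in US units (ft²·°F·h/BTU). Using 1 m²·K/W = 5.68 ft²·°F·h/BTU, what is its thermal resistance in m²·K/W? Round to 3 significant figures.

8.77 m²·K/W

R_SI = 49.8/5.68 = 8.768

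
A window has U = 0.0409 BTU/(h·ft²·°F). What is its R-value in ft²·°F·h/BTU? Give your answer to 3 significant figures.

24.4 ft²·°F·h/BTU

R = 1/U = 1/0.0409 = 24.45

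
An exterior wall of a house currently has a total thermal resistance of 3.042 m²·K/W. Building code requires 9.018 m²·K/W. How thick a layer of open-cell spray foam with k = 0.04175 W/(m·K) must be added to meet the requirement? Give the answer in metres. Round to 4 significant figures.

0.2495 m

ΔR = 9.018 − 3.042 = 5.976 m²·K/W
L = ΔR × k = 5.976 × 0.04175 = 0.2495 m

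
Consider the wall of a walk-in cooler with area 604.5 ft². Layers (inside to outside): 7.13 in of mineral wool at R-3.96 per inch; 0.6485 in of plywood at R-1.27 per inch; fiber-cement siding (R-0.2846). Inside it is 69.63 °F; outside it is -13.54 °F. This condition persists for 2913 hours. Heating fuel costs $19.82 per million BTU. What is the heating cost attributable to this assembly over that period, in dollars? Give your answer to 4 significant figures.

7.13 × 3.96 = 28.235
0.6485 × 1.27 = 0.82359
R_total = 28.235 + 0.82359 + 0.2846 = 29.343 ft²·°F·h/BTU
Q = 604.5 × (69.63 − (-13.54)) / 29.343 = 1713.4 BTU/h
E = 1713.4 × 2913 = 4991100 BTU
Cost = 4991100/10⁶ × 19.82 = $98.924

98.92 dollars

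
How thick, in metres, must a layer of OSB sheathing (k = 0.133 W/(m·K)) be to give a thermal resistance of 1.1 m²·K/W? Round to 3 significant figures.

0.146 m

L = R·k = 1.1 × 0.133 = 0.1463 m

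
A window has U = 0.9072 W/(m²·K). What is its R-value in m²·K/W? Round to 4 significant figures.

R = 1/U = 1/0.9072 = 1.1023

1.102 m²·K/W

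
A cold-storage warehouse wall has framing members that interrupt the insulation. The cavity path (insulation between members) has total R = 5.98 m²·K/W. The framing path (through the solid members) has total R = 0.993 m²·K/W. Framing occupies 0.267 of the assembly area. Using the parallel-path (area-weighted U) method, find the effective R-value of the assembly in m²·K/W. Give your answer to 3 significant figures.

2.55 m²·K/W

U_eff = 0.733/5.98 + 0.267/0.993 = 0.1226 + 0.2689 = 0.3915
R_eff = 1/U_eff = 2.555 m²·K/W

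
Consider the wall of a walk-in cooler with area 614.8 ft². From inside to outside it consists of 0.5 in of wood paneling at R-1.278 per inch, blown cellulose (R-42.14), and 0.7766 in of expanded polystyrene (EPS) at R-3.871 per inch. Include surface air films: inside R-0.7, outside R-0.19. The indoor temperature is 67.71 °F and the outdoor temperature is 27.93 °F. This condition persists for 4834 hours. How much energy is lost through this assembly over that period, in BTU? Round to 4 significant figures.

0.5 × 1.278 = 0.639
0.7766 × 3.871 = 3.0062
R_total = 0.7 + 0.639 + 42.14 + 3.0062 + 0.19 = 46.675 ft²·°F·h/BTU
Q = 614.8 × (67.71 − 27.93) / 46.675 = 523.98 BTU/h
E = 523.98 × 4834 = 2532900 BTU

2533000 BTU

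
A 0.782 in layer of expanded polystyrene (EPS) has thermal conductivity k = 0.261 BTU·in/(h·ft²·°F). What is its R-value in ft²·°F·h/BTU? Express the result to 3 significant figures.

3.00 ft²·°F·h/BTU

R = L/k = 0.782/0.261 = 2.996 ft²·°F·h/BTU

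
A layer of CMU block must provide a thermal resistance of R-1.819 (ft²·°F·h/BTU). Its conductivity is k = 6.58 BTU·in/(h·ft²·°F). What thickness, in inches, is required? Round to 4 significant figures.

11.97 in

L = R × k = 1.819 × 6.58 = 11.969 in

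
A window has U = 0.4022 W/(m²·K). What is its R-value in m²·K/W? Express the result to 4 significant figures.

R = 1/U = 1/0.4022 = 2.4863

2.486 m²·K/W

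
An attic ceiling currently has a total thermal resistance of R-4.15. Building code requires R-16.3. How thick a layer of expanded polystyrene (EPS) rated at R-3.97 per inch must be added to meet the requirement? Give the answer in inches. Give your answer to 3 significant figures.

ΔR = 16.3 − 4.15 = 12.15 ft²·°F·h/BTU
L = ΔR / (R/in) = 12.15/3.97 = 3.06 in

3.06 in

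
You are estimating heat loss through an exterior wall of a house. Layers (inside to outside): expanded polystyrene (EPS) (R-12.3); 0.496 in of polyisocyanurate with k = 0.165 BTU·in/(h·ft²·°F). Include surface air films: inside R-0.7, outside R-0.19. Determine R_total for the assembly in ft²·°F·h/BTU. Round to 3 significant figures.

16.2 ft²·°F·h/BTU

0.496/0.165 = 3.006
R_total = 0.7 + 12.3 + 3.006 + 0.19 = 16.2 ft²·°F·h/BTU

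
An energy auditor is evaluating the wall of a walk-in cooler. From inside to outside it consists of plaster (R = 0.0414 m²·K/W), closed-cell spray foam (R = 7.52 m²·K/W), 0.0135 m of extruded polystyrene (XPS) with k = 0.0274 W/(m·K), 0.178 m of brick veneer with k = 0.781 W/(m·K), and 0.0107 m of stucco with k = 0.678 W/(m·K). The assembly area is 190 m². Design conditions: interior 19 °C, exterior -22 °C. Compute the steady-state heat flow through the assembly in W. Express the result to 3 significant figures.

939 W

0.0135/0.0274 = 0.4927
0.178/0.781 = 0.2279
0.0107/0.678 = 0.01578
R_total = 0.0414 + 7.52 + 0.4927 + 0.2279 + 0.01578 = 8.298 m²·K/W
Q = A·ΔT/R = 190 × (19 − (-22)) / 8.298 = 938.8 W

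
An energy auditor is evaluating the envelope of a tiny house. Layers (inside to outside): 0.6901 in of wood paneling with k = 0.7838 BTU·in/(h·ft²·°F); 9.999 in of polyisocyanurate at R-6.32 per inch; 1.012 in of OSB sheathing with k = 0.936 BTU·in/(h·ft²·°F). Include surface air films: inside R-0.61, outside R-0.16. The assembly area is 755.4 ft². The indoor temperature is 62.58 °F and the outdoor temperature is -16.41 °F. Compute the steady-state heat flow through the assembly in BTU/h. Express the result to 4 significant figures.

0.6901/0.7838 = 0.88045
9.999 × 6.32 = 63.194
1.012/0.936 = 1.0812
R_total = 0.61 + 0.88045 + 63.194 + 1.0812 + 0.16 = 65.925 ft²·°F·h/BTU
Q = A·ΔT/R = 755.4 × (62.58 − (-16.41)) / 65.925 = 905.1 BTU/h

905.1 BTU/h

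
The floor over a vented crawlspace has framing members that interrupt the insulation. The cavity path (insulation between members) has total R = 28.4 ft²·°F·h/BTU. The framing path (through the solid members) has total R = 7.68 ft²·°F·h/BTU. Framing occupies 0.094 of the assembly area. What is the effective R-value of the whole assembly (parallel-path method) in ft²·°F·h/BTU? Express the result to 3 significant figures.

U_eff = 0.906/28.4 + 0.094/7.68 = 0.0319 + 0.01224 = 0.04414
R_eff = 1/U_eff = 22.65 ft²·°F·h/BTU

22.7 ft²·°F·h/BTU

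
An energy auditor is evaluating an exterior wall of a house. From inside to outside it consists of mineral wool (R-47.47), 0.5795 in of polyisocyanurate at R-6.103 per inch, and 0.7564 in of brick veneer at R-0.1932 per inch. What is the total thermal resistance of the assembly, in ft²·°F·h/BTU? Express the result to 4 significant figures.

51.15 ft²·°F·h/BTU

0.5795 × 6.103 = 3.5367
0.7564 × 0.1932 = 0.14614
R_total = 47.47 + 3.5367 + 0.14614 = 51.153 ft²·°F·h/BTU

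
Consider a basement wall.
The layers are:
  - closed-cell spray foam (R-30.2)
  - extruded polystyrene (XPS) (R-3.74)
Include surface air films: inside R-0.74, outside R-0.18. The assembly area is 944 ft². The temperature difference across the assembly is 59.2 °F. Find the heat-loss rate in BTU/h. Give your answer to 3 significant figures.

1600 BTU/h

R_total = 0.74 + 30.2 + 3.74 + 0.18 = 34.86 ft²·°F·h/BTU
Q = A·ΔT/R = 944 × 59.2 / 34.86 = 1603 BTU/h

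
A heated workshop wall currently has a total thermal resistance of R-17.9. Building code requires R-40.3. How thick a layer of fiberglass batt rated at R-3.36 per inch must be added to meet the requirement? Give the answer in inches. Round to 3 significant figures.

6.67 in

ΔR = 40.3 − 17.9 = 22.4 ft²·°F·h/BTU
L = ΔR / (R/in) = 22.4/3.36 = 6.667 in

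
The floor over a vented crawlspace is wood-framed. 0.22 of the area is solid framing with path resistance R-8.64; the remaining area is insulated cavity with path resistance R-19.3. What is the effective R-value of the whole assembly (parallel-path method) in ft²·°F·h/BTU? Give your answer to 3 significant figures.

U_eff = 0.78/19.3 + 0.22/8.64 = 0.04041 + 0.02546 = 0.06588
R_eff = 1/U_eff = 15.18 ft²·°F·h/BTU

15.2 ft²·°F·h/BTU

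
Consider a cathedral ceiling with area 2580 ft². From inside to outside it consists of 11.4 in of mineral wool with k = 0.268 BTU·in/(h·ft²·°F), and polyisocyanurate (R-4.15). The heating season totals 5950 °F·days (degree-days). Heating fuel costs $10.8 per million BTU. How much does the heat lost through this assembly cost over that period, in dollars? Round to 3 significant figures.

11.4/0.268 = 42.54
R_total = 42.54 + 4.15 = 46.69 ft²·°F·h/BTU
E = A × HDD × 24 / R = 2580 × 5950 × 24 / 46.69 = 7891000 BTU
Cost = 7891000/10⁶ × 10.8 = $85.23

85.2 dollars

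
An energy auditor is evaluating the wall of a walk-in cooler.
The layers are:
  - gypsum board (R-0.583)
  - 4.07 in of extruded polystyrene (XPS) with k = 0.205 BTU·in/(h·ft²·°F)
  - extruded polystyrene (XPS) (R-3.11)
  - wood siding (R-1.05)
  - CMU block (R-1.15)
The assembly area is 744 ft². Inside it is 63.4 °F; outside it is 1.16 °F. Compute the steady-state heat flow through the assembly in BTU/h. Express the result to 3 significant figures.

1800 BTU/h

4.07/0.205 = 19.85
R_total = 0.583 + 19.85 + 3.11 + 1.05 + 1.15 = 25.75 ft²·°F·h/BTU
Q = A·ΔT/R = 744 × (63.4 − 1.16) / 25.75 = 1799 BTU/h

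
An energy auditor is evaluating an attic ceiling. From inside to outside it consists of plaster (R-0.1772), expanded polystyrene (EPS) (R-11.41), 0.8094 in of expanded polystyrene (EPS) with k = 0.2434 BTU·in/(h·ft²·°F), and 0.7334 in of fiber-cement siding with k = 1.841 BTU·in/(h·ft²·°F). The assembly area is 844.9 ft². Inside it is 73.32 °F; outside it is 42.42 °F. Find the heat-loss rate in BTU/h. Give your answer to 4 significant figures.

0.8094/0.2434 = 3.3254
0.7334/1.841 = 0.39837
R_total = 0.1772 + 11.41 + 3.3254 + 0.39837 = 15.311 ft²·°F·h/BTU
Q = A·ΔT/R = 844.9 × (73.32 − 42.42) / 15.311 = 1705.1 BTU/h

1705 BTU/h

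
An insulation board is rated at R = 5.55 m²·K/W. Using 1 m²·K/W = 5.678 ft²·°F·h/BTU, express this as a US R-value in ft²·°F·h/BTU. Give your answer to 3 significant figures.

R_US = 5.55 × 5.678 = 31.51

31.5 ft²·°F·h/BTU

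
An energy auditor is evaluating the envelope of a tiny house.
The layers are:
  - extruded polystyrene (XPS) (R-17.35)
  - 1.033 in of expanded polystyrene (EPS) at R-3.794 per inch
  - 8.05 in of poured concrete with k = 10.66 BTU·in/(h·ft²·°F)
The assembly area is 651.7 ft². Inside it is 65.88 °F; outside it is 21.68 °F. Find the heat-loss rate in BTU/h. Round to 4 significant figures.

1.033 × 3.794 = 3.9192
8.05/10.66 = 0.75516
R_total = 17.35 + 3.9192 + 0.75516 = 22.024 ft²·°F·h/BTU
Q = A·ΔT/R = 651.7 × (65.88 − 21.68) / 22.024 = 1307.9 BTU/h

1308 BTU/h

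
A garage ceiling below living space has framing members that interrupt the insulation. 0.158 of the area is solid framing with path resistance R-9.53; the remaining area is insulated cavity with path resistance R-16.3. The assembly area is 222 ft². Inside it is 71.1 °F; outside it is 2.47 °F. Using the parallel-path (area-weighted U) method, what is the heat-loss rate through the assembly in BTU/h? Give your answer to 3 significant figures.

U_eff = 0.842/16.3 + 0.158/9.53 = 0.05166 + 0.01658 = 0.06824
R_eff = 1/U_eff = 14.66 ft²·°F·h/BTU
Q = 222 × (71.1 − 2.47) / 14.66 = 1040 BTU/h

1040 BTU/h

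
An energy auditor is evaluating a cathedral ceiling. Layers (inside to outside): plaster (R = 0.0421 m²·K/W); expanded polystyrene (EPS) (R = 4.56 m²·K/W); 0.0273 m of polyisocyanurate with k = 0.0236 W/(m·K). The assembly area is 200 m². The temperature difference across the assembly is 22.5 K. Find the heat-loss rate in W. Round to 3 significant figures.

0.0273/0.0236 = 1.157
R_total = 0.0421 + 4.56 + 1.157 = 5.759 m²·K/W
Q = A·ΔT/R = 200 × 22.5 / 5.759 = 781.4 W

781 W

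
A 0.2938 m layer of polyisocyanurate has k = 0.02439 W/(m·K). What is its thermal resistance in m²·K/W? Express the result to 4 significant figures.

R = L/k = 0.2938/0.02439 = 12.046 m²·K/W

12.05 m²·K/W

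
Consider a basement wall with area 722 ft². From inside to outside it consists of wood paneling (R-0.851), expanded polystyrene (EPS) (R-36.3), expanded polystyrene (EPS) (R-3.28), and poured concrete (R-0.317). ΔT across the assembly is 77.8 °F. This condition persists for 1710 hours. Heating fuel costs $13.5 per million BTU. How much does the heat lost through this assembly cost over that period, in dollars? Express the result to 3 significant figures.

31.8 dollars

R_total = 0.851 + 36.3 + 3.28 + 0.317 = 40.75 ft²·°F·h/BTU
Q = 722 × 77.8 / 40.75 = 1379 BTU/h
E = 1379 × 1710 = 2357000 BTU
Cost = 2357000/10⁶ × 13.5 = $31.82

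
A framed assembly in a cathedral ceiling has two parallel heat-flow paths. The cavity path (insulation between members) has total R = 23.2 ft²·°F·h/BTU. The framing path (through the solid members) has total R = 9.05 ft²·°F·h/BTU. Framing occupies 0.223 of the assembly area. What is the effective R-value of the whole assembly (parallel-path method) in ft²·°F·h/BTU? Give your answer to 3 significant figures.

U_eff = 0.777/23.2 + 0.223/9.05 = 0.03349 + 0.02464 = 0.05813
R_eff = 1/U_eff = 17.2 ft²·°F·h/BTU

17.2 ft²·°F·h/BTU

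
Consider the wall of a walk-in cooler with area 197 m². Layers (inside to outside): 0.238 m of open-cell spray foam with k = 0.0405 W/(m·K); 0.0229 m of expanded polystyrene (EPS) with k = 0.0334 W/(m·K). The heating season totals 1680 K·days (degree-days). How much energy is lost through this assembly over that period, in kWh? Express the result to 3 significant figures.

0.238/0.0405 = 5.877
0.0229/0.0334 = 0.6856
R_total = 5.877 + 0.6856 = 6.562 m²·K/W
E = A × HDD × 24 / R / 1000 = 197 × 1680 × 24 / 6.562 / 1000 = 1210 kWh

1210 kWh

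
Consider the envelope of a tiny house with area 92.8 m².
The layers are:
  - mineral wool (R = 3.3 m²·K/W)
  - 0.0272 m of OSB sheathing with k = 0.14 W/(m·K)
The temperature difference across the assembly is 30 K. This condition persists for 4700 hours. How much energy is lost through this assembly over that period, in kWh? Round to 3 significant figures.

3740 kWh

0.0272/0.14 = 0.1943
R_total = 3.3 + 0.1943 = 3.494 m²·K/W
Q = 92.8 × 30 / 3.494 = 796.7 W
E = 796.7 W × 4700 h / 1000 = 3745 kWh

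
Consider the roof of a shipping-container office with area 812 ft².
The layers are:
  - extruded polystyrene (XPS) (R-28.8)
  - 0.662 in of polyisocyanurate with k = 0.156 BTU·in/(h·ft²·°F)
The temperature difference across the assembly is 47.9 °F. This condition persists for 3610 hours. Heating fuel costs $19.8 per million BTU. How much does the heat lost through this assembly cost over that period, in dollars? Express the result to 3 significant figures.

84.1 dollars

0.662/0.156 = 4.244
R_total = 28.8 + 4.244 = 33.04 ft²·°F·h/BTU
Q = 812 × 47.9 / 33.04 = 1177 BTU/h
E = 1177 × 3610 = 4249000 BTU
Cost = 4249000/10⁶ × 19.8 = $84.14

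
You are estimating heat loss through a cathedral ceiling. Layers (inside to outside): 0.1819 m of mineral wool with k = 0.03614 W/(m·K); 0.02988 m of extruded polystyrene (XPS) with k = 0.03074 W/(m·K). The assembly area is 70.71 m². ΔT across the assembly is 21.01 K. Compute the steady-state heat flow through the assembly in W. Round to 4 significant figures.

247.4 W

0.1819/0.03614 = 5.0332
0.02988/0.03074 = 0.97202
R_total = 5.0332 + 0.97202 = 6.0052 m²·K/W
Q = A·ΔT/R = 70.71 × 21.01 / 6.0052 = 247.39 W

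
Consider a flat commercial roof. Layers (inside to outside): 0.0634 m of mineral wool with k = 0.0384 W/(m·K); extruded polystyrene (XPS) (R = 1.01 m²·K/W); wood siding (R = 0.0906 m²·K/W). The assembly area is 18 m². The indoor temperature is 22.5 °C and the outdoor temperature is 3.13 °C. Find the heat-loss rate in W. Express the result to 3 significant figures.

127 W

0.0634/0.0384 = 1.651
R_total = 1.651 + 1.01 + 0.0906 = 2.752 m²·K/W
Q = A·ΔT/R = 18 × (22.5 − 3.13) / 2.752 = 126.7 W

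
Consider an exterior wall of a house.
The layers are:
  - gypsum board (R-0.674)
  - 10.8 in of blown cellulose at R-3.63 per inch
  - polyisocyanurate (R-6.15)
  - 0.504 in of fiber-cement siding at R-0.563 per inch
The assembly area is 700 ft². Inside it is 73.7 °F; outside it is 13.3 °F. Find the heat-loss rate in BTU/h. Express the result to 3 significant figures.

913 BTU/h

10.8 × 3.63 = 39.2
0.504 × 0.563 = 0.2838
R_total = 0.674 + 39.2 + 6.15 + 0.2838 = 46.31 ft²·°F·h/BTU
Q = A·ΔT/R = 700 × (73.7 − 13.3) / 46.31 = 912.9 BTU/h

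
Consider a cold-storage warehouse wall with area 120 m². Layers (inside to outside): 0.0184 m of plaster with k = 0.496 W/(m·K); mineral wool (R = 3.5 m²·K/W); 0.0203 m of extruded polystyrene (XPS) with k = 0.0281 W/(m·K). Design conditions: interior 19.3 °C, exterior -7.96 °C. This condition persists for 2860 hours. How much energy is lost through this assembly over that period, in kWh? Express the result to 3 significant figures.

0.0184/0.496 = 0.0371
0.0203/0.0281 = 0.7224
R_total = 0.0371 + 3.5 + 0.7224 = 4.26 m²·K/W
Q = 120 × (19.3 − (-7.96)) / 4.26 = 768 W
E = 768 W × 2860 h / 1000 = 2196 kWh

2200 kWh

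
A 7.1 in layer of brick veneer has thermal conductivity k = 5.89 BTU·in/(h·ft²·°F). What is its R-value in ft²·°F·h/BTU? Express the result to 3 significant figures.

1.21 ft²·°F·h/BTU

R = L/k = 7.1/5.89 = 1.205 ft²·°F·h/BTU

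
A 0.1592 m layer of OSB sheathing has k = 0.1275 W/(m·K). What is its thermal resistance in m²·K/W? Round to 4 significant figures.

1.249 m²·K/W

R = L/k = 0.1592/0.1275 = 1.2486 m²·K/W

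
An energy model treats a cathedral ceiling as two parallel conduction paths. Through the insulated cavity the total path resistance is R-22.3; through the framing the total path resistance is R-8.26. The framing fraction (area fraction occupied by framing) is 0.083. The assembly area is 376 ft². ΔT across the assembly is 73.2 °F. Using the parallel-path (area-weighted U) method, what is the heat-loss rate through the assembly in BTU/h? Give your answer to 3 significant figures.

1410 BTU/h

U_eff = 0.917/22.3 + 0.083/8.26 = 0.04112 + 0.01005 = 0.05117
R_eff = 1/U_eff = 19.54 ft²·°F·h/BTU
Q = 376 × 73.2 / 19.54 = 1408 BTU/h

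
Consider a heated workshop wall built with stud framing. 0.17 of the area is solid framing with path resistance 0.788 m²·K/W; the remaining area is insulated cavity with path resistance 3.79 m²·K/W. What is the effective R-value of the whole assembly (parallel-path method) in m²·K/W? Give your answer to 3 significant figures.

U_eff = 0.83/3.79 + 0.17/0.788 = 0.219 + 0.2157 = 0.4347
R_eff = 1/U_eff = 2.3 m²·K/W

2.30 m²·K/W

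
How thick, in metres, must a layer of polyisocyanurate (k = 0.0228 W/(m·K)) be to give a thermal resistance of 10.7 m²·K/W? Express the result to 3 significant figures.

L = R·k = 10.7 × 0.0228 = 0.244 m

0.244 m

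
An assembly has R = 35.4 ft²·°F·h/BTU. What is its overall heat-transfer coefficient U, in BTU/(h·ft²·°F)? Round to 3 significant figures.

U = 1/R = 1/35.4 = 0.02825

0.0282 BTU/(h·ft²·°F)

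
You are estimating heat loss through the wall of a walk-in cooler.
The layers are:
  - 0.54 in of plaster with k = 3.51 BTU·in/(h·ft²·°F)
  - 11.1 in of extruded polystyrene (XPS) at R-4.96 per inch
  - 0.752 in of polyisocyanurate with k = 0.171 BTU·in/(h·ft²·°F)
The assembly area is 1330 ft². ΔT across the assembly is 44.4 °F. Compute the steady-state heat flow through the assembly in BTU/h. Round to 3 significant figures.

991 BTU/h

0.54/3.51 = 0.1538
11.1 × 4.96 = 55.06
0.752/0.171 = 4.398
R_total = 0.1538 + 55.06 + 4.398 = 59.61 ft²·°F·h/BTU
Q = A·ΔT/R = 1330 × 44.4 / 59.61 = 990.7 BTU/h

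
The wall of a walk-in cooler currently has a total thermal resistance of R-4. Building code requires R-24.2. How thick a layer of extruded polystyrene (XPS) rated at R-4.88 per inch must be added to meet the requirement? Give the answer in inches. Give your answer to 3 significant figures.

4.14 in

ΔR = 24.2 − 4 = 20.2 ft²·°F·h/BTU
L = ΔR / (R/in) = 20.2/4.88 = 4.139 in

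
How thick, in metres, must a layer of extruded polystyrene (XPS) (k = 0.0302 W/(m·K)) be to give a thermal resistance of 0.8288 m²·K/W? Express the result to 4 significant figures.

0.02503 m

L = R·k = 0.8288 × 0.0302 = 0.02503 m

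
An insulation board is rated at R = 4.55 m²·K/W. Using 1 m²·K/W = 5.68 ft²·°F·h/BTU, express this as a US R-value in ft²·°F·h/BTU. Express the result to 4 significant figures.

25.84 ft²·°F·h/BTU

R_US = 4.55 × 5.68 = 25.844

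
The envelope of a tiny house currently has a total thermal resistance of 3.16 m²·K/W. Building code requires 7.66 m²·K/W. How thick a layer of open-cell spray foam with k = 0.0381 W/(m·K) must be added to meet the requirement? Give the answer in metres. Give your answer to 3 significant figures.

0.171 m

ΔR = 7.66 − 3.16 = 4.5 m²·K/W
L = ΔR × k = 4.5 × 0.0381 = 0.1715 m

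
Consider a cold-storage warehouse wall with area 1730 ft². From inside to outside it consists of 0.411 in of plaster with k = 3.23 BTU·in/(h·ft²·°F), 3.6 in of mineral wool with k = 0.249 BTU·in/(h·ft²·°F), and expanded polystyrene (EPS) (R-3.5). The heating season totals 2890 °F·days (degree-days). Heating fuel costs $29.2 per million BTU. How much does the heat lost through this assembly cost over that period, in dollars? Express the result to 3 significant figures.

194 dollars

0.411/3.23 = 0.1272
3.6/0.249 = 14.46
R_total = 0.1272 + 14.46 + 3.5 = 18.09 ft²·°F·h/BTU
E = A × HDD × 24 / R = 1730 × 2890 × 24 / 18.09 = 6635000 BTU
Cost = 6635000/10⁶ × 29.2 = $193.7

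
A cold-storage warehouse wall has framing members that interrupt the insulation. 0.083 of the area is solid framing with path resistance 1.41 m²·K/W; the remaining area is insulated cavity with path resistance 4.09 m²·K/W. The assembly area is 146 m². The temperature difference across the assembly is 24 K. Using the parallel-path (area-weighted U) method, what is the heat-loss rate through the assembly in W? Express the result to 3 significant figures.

992 W

U_eff = 0.917/4.09 + 0.083/1.41 = 0.2242 + 0.05887 = 0.2831
R_eff = 1/U_eff = 3.533 m²·K/W
Q = 146 × 24 / 3.533 = 991.9 W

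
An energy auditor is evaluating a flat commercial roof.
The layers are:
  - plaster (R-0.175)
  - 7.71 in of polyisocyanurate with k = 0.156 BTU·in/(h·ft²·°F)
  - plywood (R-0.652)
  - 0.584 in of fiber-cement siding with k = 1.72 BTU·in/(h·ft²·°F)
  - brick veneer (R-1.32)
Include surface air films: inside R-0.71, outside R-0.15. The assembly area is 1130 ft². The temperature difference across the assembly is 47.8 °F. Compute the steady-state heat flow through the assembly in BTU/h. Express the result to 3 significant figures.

1020 BTU/h

7.71/0.156 = 49.42
0.584/1.72 = 0.3395
R_total = 0.71 + 0.175 + 49.42 + 0.652 + 0.3395 + 1.32 + 0.15 = 52.77 ft²·°F·h/BTU
Q = A·ΔT/R = 1130 × 47.8 / 52.77 = 1024 BTU/h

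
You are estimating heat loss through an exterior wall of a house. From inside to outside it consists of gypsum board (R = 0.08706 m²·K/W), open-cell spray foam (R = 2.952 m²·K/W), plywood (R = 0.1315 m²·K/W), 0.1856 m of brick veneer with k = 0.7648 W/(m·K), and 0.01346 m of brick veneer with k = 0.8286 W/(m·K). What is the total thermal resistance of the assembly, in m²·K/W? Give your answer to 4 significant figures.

3.429 m²·K/W

0.1856/0.7648 = 0.24268
0.01346/0.8286 = 0.016244
R_total = 0.08706 + 2.952 + 0.1315 + 0.24268 + 0.016244 = 3.4295 m²·K/W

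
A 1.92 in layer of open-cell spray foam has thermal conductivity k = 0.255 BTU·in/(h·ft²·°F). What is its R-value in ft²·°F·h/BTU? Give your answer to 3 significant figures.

7.53 ft²·°F·h/BTU

R = L/k = 1.92/0.255 = 7.529 ft²·°F·h/BTU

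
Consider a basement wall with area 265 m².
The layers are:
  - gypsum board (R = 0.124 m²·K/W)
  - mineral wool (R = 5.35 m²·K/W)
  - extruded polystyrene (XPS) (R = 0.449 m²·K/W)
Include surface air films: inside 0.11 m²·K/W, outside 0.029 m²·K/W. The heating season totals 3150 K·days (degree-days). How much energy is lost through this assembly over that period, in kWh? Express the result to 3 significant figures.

3300 kWh

R_total = 0.11 + 0.124 + 5.35 + 0.449 + 0.029 = 6.062 m²·K/W
E = A × HDD × 24 / R / 1000 = 265 × 3150 × 24 / 6.062 / 1000 = 3305 kWh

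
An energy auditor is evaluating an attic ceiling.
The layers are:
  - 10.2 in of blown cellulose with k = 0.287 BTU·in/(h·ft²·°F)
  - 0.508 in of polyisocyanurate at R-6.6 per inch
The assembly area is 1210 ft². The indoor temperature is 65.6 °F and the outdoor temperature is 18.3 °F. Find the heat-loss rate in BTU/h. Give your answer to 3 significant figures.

1470 BTU/h

10.2/0.287 = 35.54
0.508 × 6.6 = 3.353
R_total = 35.54 + 3.353 = 38.89 ft²·°F·h/BTU
Q = A·ΔT/R = 1210 × (65.6 − 18.3) / 38.89 = 1472 BTU/h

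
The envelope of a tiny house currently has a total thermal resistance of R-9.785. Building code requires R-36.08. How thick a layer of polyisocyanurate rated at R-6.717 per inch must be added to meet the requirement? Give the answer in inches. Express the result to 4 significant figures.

ΔR = 36.08 − 9.785 = 26.295 ft²·°F·h/BTU
L = ΔR / (R/in) = 26.295/6.717 = 3.9147 in

3.915 in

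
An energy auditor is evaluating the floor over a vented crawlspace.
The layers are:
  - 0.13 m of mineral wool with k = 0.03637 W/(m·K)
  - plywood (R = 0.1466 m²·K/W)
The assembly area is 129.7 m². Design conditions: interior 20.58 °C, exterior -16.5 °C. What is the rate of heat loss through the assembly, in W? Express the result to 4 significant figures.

1292 W

0.13/0.03637 = 3.5744
R_total = 3.5744 + 0.1466 = 3.721 m²·K/W
Q = A·ΔT/R = 129.7 × (20.58 − (-16.5)) / 3.721 = 1292.5 W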